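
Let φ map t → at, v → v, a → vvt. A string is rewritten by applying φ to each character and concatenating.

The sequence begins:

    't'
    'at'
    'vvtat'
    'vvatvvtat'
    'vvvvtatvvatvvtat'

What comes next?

Rewriting the 16 symbols of vvvvtatvvatvvtat one by one yields v v v v at vvt at v v vvt at v v at vvt at; concatenated:

vvvvatvvtatvvvvtatvvatvvtat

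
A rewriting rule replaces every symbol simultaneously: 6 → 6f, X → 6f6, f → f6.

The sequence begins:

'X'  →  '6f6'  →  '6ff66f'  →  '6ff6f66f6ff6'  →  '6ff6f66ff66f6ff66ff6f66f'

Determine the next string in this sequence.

6ff6f66ff66f6ff6f66f6ff66ff6f66f6ff6f66ff66f6ff6

φ(6ff6f66ff66f6ff66ff6f66f) expands symbol-by-symbol to 6f f6 f6 6f f6 6f 6f f6 f6 6f 6f f6 6f f6 f6 6f 6f f6 f6 6f f6 6f 6f f6; joining the 24 pieces gives the next term.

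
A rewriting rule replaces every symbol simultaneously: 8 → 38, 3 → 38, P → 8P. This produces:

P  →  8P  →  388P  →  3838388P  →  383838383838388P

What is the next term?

3838383838383838383838383838388P

φ(383838383838388P) expands symbol-by-symbol to 38 38 38 38 38 38 38 38 38 38 38 38 38 38 38 8P; joining the 16 pieces gives the next term.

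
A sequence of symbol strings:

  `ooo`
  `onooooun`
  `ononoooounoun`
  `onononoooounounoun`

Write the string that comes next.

Every step adds on to the front and oun to the end of the previous string.
So the next term is on·onononoooounounoun·oun.

ononononoooounounounoun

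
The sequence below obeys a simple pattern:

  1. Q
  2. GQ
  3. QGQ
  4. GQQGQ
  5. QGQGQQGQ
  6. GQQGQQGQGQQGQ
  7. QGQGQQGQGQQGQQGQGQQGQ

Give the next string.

This is a Fibonacci-style word recurrence s(k) = s(k−2)·s(k−1): e.g. Q·GQ = QGQ.
The next term joins GQQGQQGQGQQGQ and QGQGQQGQGQQGQQGQGQQGQ.

GQQGQQGQGQQGQQGQGQQGQGQQGQQGQGQQGQ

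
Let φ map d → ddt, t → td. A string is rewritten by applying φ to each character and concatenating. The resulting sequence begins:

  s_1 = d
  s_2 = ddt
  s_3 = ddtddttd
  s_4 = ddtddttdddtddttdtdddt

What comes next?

Replace each of the 21 characters of ddtddttdddtddttdtdddt in place — ddt ddt td ddt ddt td td ddt ddt ddt td ddt ddt td td ddt td ddt ddt ddt td — and concatenate.

ddtddttdddtddttdtdddtddtddttdddtddttdtdddttdddtddtddttd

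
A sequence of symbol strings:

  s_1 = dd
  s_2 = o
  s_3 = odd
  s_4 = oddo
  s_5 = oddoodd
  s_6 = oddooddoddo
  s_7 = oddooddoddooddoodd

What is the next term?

From term 3 onward, concatenate the last term with the second-to-last: o·dd = odd, odd·o = oddo, …
Continuing: oddooddoddooddoodd · oddooddoddo gives term 8.

oddooddoddooddooddoddooddoddo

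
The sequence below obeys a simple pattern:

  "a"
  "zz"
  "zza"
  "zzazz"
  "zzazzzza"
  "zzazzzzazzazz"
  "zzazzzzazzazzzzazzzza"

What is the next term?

zzazzzzazzazzzzazzzzazzazzzzazzazz

Each term (from the third on) is the previous term followed by the one before it: term 3 = zz·a = zza.
The next term joins zzazzzzazzazzzzazzzza and zzazzzzazzazz.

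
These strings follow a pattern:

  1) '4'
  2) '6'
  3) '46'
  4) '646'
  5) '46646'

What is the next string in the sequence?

This is a Fibonacci-style word recurrence s(k) = s(k−2)·s(k−1): e.g. 4·6 = 46.
The next term joins 646 and 46646.

64646646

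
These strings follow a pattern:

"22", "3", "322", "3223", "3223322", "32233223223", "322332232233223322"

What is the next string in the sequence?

This is a Fibonacci-style word recurrence s(k) = s(k−1)·s(k−2): e.g. 3·22 = 322.
The next term joins 322332232233223322 and 32233223223.

32233223223322332232233223223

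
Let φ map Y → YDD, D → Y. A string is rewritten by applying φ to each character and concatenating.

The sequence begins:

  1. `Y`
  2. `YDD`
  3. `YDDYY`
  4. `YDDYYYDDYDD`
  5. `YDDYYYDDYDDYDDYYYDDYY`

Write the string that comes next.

Rewriting the 21 symbols of YDDYYYDDYDDYDDYYYDDYY one by one yields YDD Y Y YDD YDD YDD Y Y YDD Y Y YDD Y Y YDD YDD YDD Y Y YDD YDD; concatenated:

YDDYYYDDYDDYDDYYYDDYYYDDYYYDDYDDYDDYYYDDYDD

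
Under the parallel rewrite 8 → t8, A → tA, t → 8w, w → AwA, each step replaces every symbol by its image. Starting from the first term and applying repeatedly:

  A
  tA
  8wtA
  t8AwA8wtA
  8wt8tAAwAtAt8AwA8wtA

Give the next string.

t8AwA8wt88wtAtAAwAtA8wtA8wt8tAAwAtAt8AwA8wtA

Replace each of the 20 characters of 8wt8tAAwAtAt8AwA8wtA in place — t8 AwA 8w t8 8w tA tA AwA tA 8w tA 8w t8 tA AwA tA t8 AwA 8w tA — and concatenate.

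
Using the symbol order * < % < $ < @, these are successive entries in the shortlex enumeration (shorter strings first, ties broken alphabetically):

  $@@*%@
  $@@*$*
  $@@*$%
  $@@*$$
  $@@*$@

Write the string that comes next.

Find the rightmost character of $@@*$@ below @, bump it to the next letter, and reset everything to its right to *.

$@@*@*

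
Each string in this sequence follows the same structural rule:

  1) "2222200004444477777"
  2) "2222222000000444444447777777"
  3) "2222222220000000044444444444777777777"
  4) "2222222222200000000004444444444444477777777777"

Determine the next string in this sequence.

2222222222222000000000000444444444444444447777777777777

Reading off run lengths: 2 runs 5, 7, 9, 11; 0 runs 4, 6, 8, 10; 4 runs 5, 8, 11, 14; 7 runs 5, 7, 9, 11 — each is linear in n, where the shown terms are n = 2, 3, 4, 5.
At n = 6 the blocks have lengths 13, 12, 17, 13.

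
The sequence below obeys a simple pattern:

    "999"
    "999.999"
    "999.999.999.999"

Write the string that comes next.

Every step duplicates the string with '.' between the halves.
Doubling 999.999.999.999 with '.' between the halves:

999.999.999.999.999.999.999.999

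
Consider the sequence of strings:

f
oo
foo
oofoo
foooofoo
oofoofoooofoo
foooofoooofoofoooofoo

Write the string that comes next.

oofoofoooofoofoooofoooofoofoooofoo

Each term (from the third on) is the two preceding terms concatenated in order: term 3 = f·oo = foo.
The next term joins oofoofoooofoo and foooofoooofoofoooofoo.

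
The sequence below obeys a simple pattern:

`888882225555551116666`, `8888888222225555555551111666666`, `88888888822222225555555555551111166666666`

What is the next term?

The n-th term is 2n+1 8's then 2n-1 2's then 3n 5's then n+1 1's then 2n 6's, where the shown terms are n = 2, 3, 4.
For the next term, n = 5, so the run lengths are 11, 9, 15, 6, 10.

888888888882222222225555555555555551111116666666666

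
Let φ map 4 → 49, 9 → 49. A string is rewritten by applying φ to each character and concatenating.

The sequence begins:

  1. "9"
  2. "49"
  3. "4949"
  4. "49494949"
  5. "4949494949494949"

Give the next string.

Rewriting the 16 symbols of 4949494949494949 one by one yields 49 49 49 49 49 49 49 49 49 49 49 49 49 49 49 49; concatenated:

49494949494949494949494949494949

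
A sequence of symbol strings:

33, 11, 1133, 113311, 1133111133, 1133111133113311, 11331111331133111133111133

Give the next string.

113311113311331111331111331133111133113311

From term 3 onward, concatenate the last term with the second-to-last: 11·33 = 1133, 1133·11 = 113311, …
So term 8 is 11331111331133111133111133·1133111133113311.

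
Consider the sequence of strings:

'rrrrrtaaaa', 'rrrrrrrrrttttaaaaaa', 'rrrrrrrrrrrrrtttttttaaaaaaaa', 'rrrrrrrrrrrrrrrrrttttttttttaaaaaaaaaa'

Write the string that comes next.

Term n consists of 4n+1 r's, followed by 3n-2 t's, followed by 2n+2 a's (n = 1, 2, …).
For the next term, n = 5, so the run lengths are 21, 13, 12.

rrrrrrrrrrrrrrrrrrrrrtttttttttttttaaaaaaaaaaaa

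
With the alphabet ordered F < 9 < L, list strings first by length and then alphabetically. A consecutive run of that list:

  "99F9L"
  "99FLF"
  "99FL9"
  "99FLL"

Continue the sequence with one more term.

Find the rightmost character of 99FLL below L, bump it to the next letter, and reset everything to its right to F.

999FF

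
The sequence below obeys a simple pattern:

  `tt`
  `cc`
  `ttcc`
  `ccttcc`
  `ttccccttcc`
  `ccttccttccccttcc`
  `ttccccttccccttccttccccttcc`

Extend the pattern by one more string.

This is a Fibonacci-style word recurrence s(k) = s(k−2)·s(k−1): e.g. tt·cc = ttcc.
The next term joins ccttccttccccttcc and ttccccttccccttccttccccttcc.

ccttccttccccttccttccccttccccttccttccccttcc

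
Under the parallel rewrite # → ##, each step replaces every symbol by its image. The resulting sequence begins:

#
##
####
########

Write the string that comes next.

Expanding ########: #→##, #→##, #→##, #→##, #→##, #→##, #→##, #→##. Concatenated: ## ## ## ## ## ## ## ##.

################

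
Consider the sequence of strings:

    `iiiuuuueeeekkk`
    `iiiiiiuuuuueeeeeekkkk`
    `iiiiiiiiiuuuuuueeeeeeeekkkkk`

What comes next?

iiiiiiiiiiiiuuuuuuueeeeeeeeeekkkkkk

Term n consists of 3n i's, followed by n+3 u's, followed by 2n+2 e's, followed by n+2 k's (n = 1, 2, …).
Setting n = 4 gives 12, 7, 10, 6 characters in each block.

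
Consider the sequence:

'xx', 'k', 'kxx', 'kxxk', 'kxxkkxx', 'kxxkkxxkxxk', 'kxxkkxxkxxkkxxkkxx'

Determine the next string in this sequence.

From term 3 onward, concatenate the last term with the second-to-last: k·xx = kxx, kxx·k = kxxk, …
The next term joins kxxkkxxkxxkkxxkkxx and kxxkkxxkxxk.

kxxkkxxkxxkkxxkkxxkxxkkxxkxxk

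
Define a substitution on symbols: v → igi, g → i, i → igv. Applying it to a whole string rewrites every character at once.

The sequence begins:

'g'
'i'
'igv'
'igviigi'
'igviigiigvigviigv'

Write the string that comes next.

Replace each of the 17 characters of igviigiigvigviigv in place — igv i igi igv igv i igv igv i igi igv i igi igv igv i igi — and concatenate.

igviigiigvigviigvigviigiigviigiigvigviigi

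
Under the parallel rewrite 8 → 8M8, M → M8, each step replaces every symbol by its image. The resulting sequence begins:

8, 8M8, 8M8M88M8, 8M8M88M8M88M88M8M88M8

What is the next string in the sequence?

Replace each of the 21 characters of 8M8M88M8M88M88M8M88M8 in place — 8M8 M8 8M8 M8 8M8 8M8 M8 8M8 M8 8M8 8M8 M8 8M8 8M8 M8 8M8 M8 8M8 8M8 M8 8M8 — and concatenate.

8M8M88M8M88M88M8M88M8M88M88M8M88M88M8M88M8M88M88M8M88M8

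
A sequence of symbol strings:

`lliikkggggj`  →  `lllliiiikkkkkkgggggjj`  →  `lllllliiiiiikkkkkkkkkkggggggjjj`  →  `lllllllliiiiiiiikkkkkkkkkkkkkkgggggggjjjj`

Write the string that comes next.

lllllllllliiiiiiiiiikkkkkkkkkkkkkkkkkkggggggggjjjjj

The n-th term is 2n l's then 2n i's then 4n-2 k's then n+3 g's then n j's (n = 1, 2, …).
At n = 5 the blocks have lengths 10, 10, 18, 8, 5.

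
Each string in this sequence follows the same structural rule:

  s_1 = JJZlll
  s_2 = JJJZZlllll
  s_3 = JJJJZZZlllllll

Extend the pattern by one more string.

Term n consists of n+1 J's, followed by n Z's, followed by 2n+1 l's (n = 1, 2, …).
Setting n = 4 gives 5, 4, 9 characters in each block.

JJJJJZZZZlllllllll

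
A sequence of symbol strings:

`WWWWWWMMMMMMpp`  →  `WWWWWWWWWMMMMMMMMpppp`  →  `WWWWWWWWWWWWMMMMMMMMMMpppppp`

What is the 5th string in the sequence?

Term n consists of 3n W's, followed by 2n+2 M's, followed by 2n-2 p's, where the shown terms are n = 2, 3, 4.
At n = 6 the blocks have lengths 18, 14, 10.

WWWWWWWWWWWWWWWWWWMMMMMMMMMMMMMMpppppppppp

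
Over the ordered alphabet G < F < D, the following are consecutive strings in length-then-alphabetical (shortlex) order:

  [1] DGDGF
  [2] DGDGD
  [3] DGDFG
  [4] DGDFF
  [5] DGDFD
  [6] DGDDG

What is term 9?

DFGGG

Stepping forward 3 times from DGDDG: DGDDG → DGDDF → DGDDD, then the target.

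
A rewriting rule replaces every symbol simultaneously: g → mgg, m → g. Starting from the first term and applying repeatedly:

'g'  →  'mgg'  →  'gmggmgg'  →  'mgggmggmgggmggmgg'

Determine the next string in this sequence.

Rewriting the 17 symbols of mgggmggmgggmggmgg one by one yields g mgg mgg mgg g mgg mgg g mgg mgg mgg g mgg mgg g mgg mgg; concatenated:

gmggmggmgggmggmgggmggmggmgggmggmgggmggmgg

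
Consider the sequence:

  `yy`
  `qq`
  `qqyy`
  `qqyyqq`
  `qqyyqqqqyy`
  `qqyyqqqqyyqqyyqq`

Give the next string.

Each term (from the third on) is the previous term followed by the one before it: term 3 = qq·yy = qqyy.
The next term joins qqyyqqqqyyqqyyqq and qqyyqqqqyy.

qqyyqqqqyyqqyyqqqqyyqqqqyy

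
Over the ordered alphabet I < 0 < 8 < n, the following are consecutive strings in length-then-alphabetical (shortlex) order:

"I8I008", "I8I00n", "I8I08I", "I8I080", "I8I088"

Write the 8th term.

I8I0n0

Stepping forward 3 times from I8I088: I8I088 → I8I08n → I8I0nI, then the target.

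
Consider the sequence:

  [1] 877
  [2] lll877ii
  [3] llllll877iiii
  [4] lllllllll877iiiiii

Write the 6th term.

s(k+1) = lll·s(k)·ii, so each term gains lll as a prefix and ii as a suffix.
From lllllllll877iiiiii, 2 further steps: lllllllll877iiiiii → llllllllllll877iiiiiiii → (answer).

lllllllllllllll877iiiiiiiiii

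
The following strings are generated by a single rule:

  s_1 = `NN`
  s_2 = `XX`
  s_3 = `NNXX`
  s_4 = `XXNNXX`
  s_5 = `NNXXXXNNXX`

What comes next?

From term 3 onward, concatenate the second-to-last term with the last: NN·XX = NNXX, XX·NNXX = XXNNXX, …
Continuing: XXNNXX · NNXXXXNNXX gives term 6.

XXNNXXNNXXXXNNXX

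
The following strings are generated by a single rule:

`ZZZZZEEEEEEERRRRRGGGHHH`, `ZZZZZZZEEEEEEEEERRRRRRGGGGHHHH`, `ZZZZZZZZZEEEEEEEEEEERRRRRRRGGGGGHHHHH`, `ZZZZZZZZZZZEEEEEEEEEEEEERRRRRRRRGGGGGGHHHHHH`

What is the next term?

Each string has the form Z^{2n-1} E^{2n+1} R^{n+2} G^{n} H^{n}, where the shown terms are n = 3, 4, 5, 6.
At n = 7 the blocks have lengths 13, 15, 9, 7, 7.

ZZZZZZZZZZZZZEEEEEEEEEEEEEEERRRRRRRRRGGGGGGGHHHHHHH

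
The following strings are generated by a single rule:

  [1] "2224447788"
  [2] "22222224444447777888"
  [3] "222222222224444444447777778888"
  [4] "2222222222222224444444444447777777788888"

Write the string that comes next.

22222222222222222224444444444444447777777777888888

Term n consists of 4n-1 2's, followed by 3n 4's, followed by 2n 7's, followed by n+1 8's (n = 1, 2, …).
At n = 5 the blocks have lengths 19, 15, 10, 6.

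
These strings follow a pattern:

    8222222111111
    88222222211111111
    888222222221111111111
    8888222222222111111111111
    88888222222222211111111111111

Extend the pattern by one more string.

888888222222222221111111111111111

Term n consists of n-2 8's, followed by n+3 2's, followed by 2n 1's, where the shown terms are n = 3, 4, 5, 6, 7.
For the next term, n = 8, so the run lengths are 6, 11, 16.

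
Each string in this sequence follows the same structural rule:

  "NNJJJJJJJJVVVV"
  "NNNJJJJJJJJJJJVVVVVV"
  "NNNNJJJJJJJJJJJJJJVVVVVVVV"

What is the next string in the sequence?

NNNNNJJJJJJJJJJJJJJJJJVVVVVVVVVV

Reading off run lengths: N runs 2, 3, 4; J runs 8, 11, 14; V runs 4, 6, 8 — each is linear in n, where the shown terms are n = 2, 3, 4.
For the next term, n = 5, so the run lengths are 5, 17, 10.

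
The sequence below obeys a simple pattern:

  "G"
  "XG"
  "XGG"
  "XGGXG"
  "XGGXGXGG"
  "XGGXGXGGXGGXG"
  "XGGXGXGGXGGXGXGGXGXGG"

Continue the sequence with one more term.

From term 3 onward, concatenate the last term with the second-to-last: XG·G = XGG, XGG·XG = XGGXG, …
Continuing: XGGXGXGGXGGXGXGGXGXGG · XGGXGXGGXGGXG gives term 8.

XGGXGXGGXGGXGXGGXGXGGXGGXGXGGXGGXG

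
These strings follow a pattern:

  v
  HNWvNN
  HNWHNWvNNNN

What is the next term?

s(k+1) = HNW·s(k)·NN, so each term gains HNW as a prefix and NN as a suffix.
One more step from HNWHNWvNNNN gives the answer.

HNWHNWHNWvNNNNNN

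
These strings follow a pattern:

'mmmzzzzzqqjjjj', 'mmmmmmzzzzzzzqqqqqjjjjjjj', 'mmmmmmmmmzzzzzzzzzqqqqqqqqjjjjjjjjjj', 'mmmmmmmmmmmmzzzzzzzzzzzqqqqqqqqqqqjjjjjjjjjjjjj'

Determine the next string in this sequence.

Each string has the form m^{3n} z^{2n+3} q^{3n-1} j^{3n+1} (n = 1, 2, …).
At n = 5 the blocks have lengths 15, 13, 14, 16.

mmmmmmmmmmmmmmmzzzzzzzzzzzzzqqqqqqqqqqqqqqjjjjjjjjjjjjjjjj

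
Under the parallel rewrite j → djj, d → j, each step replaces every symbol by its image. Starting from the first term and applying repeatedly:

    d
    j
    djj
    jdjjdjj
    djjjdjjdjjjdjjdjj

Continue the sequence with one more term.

Rewriting the 17 symbols of djjjdjjdjjjdjjdjj one by one yields j djj djj djj j djj djj j djj djj djj j djj djj j djj djj; concatenated:

jdjjdjjdjjjdjjdjjjdjjdjjdjjjdjjdjjjdjjdjj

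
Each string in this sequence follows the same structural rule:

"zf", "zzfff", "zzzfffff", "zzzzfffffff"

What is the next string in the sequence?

zzzzzfffffffff

The n-th term is n z's then 2n-1 f's (n = 1, 2, …).
For the next term, n = 5, so the run lengths are 5, 9.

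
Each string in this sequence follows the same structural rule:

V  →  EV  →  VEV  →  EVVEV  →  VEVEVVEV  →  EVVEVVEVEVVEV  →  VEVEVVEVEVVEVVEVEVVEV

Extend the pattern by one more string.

Each term (from the third on) is the two preceding terms concatenated in order: term 3 = V·EV = VEV.
So term 8 is EVVEVVEVEVVEV·VEVEVVEVEVVEVVEVEVVEV.

EVVEVVEVEVVEVVEVEVVEVEVVEVVEVEVVEV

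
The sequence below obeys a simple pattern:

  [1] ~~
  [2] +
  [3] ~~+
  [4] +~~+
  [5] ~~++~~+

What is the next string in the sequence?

+~~+~~++~~+

This is a Fibonacci-style word recurrence s(k) = s(k−2)·s(k−1): e.g. ~~·+ = ~~+.
So term 6 is +~~+·~~++~~+.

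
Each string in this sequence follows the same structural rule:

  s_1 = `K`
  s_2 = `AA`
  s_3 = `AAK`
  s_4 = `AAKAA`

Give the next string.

AAKAAAAK

Each term (from the third on) is the previous term followed by the one before it: term 3 = AA·K = AAK.
Continuing: AAKAA · AAK gives term 5.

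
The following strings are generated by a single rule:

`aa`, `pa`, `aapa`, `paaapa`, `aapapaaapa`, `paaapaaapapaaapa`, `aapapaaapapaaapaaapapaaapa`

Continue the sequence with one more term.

From term 3 onward, concatenate the second-to-last term with the last: aa·pa = aapa, pa·aapa = paaapa, …
Continuing: paaapaaapapaaapa · aapapaaapapaaapaaapapaaapa gives term 8.

paaapaaapapaaapaaapapaaapapaaapaaapapaaapa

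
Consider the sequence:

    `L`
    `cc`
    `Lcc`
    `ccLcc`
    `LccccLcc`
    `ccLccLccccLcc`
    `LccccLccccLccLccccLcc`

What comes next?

From term 3 onward, concatenate the second-to-last term with the last: L·cc = Lcc, cc·Lcc = ccLcc, …
The next term joins ccLccLccccLcc and LccccLccccLccLccccLcc.

ccLccLccccLccLccccLccccLccLccccLcc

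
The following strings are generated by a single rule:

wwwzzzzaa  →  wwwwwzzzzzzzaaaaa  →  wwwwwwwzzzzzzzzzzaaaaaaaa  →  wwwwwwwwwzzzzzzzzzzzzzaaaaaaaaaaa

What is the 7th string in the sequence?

wwwwwwwwwwwwwwwzzzzzzzzzzzzzzzzzzzzzzaaaaaaaaaaaaaaaaaaaa

Term n consists of 2n+1 w's, followed by 3n+1 z's, followed by 3n-1 a's (n = 1, 2, …).
For term 7, n = 7, so the run lengths are 15, 22, 20.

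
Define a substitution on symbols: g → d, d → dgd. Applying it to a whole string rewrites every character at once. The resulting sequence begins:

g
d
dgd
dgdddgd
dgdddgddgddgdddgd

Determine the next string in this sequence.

Applying the rule to each of the 17 symbols of dgdddgddgddgdddgd gives the pieces dgd d dgd dgd dgd d dgd dgd d dgd dgd d dgd dgd dgd d dgd, which concatenate to the answer.

dgdddgddgddgdddgddgdddgddgdddgddgddgdddgd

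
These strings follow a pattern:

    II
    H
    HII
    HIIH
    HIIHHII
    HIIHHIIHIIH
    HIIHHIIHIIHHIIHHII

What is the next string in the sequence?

From term 3 onward, concatenate the last term with the second-to-last: H·II = HII, HII·H = HIIH, …
So term 8 is HIIHHIIHIIHHIIHHII·HIIHHIIHIIH.

HIIHHIIHIIHHIIHHIIHIIHHIIHIIH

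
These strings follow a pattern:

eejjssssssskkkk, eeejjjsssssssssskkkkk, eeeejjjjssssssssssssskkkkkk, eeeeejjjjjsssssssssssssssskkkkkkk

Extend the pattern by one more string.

eeeeeejjjjjjssssssssssssssssssskkkkkkkk

Each string has the form e^{n} j^{n} s^{3n+1} k^{n+2}, where the shown terms are n = 2, 3, 4, 5.
For the next term, n = 6, so the run lengths are 6, 6, 19, 8.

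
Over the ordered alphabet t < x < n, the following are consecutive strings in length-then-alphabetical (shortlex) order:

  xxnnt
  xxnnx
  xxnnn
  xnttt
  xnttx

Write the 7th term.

Continuing the enumeration 2 steps past xnttx: xnttx → xnttn → (answer).

xntxt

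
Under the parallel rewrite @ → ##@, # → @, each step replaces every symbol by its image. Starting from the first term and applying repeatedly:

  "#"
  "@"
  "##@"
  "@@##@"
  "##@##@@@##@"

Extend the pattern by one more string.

@@##@@@##@##@##@@@##@

Rewriting each symbol of ##@##@@@##@: #→@, #→@, @→##@, #→@, #→@, @→##@, @→##@, @→##@, #→@, #→@, @→##@, which concatenates to @ @ ##@ @ @ ##@ ##@ ##@ @ @ ##@.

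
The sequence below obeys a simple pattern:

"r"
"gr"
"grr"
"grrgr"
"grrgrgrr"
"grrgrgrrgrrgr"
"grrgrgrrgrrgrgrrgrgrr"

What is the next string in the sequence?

This is a Fibonacci-style word recurrence s(k) = s(k−1)·s(k−2): e.g. gr·r = grr.
So term 8 is grrgrgrrgrrgrgrrgrgrr·grrgrgrrgrrgr.

grrgrgrrgrrgrgrrgrgrrgrrgrgrrgrrgr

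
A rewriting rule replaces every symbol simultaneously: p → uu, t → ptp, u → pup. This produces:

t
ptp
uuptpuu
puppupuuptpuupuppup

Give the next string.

uupupuuuupupuupuppupuuptpuupuppupuupupuuuupupuu

Applying the rule to each of the 19 symbols of puppupuuptpuupuppup gives the pieces uu pup uu uu pup uu pup pup uu ptp uu pup pup uu pup uu uu pup uu, which concatenate to the answer.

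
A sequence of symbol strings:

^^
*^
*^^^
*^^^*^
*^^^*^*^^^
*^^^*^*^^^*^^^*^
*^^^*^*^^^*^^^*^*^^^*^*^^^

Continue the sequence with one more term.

*^^^*^*^^^*^^^*^*^^^*^*^^^*^^^*^*^^^*^^^*^

This is a Fibonacci-style word recurrence s(k) = s(k−1)·s(k−2): e.g. *^·^^ = *^^^.
Continuing: *^^^*^*^^^*^^^*^*^^^*^*^^^ · *^^^*^*^^^*^^^*^ gives term 8.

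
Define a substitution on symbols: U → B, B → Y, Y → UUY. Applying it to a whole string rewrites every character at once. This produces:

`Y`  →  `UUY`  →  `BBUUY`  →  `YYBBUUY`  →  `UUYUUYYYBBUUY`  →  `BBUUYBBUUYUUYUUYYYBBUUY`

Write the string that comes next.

YYBBUUYYYBBUUYBBUUYBBUUYUUYUUYYYBBUUY

φ(BBUUYBBUUYUUYUUYYYBBUUY) expands symbol-by-symbol to Y Y B B UUY Y Y B B UUY B B UUY B B UUY UUY UUY Y Y B B UUY; joining the 23 pieces gives the next term.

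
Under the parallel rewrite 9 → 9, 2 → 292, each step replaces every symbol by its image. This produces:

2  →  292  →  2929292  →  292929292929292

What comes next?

Rewriting the 15 symbols of 292929292929292 one by one yields 292 9 292 9 292 9 292 9 292 9 292 9 292 9 292; concatenated:

2929292929292929292929292929292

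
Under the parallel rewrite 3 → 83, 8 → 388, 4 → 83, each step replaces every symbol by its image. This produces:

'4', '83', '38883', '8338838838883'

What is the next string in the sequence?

3888383388388833883888338838838883

φ(8338838838883) expands symbol-by-symbol to 388 83 83 388 388 83 388 388 83 388 388 388 83; joining the 13 pieces gives the next term.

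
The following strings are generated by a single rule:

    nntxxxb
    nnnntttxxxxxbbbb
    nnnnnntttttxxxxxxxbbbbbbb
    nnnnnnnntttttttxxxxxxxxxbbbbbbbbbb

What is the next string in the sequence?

nnnnnnnnnntttttttttxxxxxxxxxxxbbbbbbbbbbbbb

Term n consists of 2n n's, followed by 2n-1 t's, followed by 2n+1 x's, followed by 3n-2 b's (n = 1, 2, …).
For the next term, n = 5, so the run lengths are 10, 9, 11, 13.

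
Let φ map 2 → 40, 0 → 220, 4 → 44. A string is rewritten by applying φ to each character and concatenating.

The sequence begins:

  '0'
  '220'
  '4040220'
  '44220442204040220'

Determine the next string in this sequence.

Applying the rule to each of the 17 symbols of 44220442204040220 gives the pieces 44 44 40 40 220 44 44 40 40 220 44 220 44 220 40 40 220, which concatenate to the answer.

444440402204444404022044220442204040220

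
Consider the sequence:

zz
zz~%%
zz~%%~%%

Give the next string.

zz~%%~%%~%%

Each term is the previous one with ~%% appended.
One more step from zz~%%~%% gives the answer.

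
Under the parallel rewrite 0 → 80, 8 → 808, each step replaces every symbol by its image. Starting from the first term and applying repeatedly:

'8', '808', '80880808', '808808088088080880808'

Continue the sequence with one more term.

8088080880880808808088088080880880808808088088080880808

Replace each of the 21 characters of 808808088088080880808 in place — 808 80 808 808 80 808 80 808 808 80 808 808 80 808 80 808 808 80 808 80 808 — and concatenate.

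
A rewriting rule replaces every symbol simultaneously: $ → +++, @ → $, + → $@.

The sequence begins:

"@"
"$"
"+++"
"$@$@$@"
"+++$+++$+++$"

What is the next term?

$@$@$@+++$@$@$@+++$@$@$@+++

Rewriting each symbol of +++$+++$+++$: +→$@, +→$@, +→$@, $→+++, +→$@, +→$@, +→$@, $→+++, +→$@, +→$@, +→$@, $→+++, which concatenates to $@ $@ $@ +++ $@ $@ $@ +++ $@ $@ $@ +++.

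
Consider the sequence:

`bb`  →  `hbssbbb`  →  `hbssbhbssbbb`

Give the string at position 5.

hbssbhbssbhbssbhbssbbb

Every step adds hbssb at the front: s(k+1) = hbssb·s(k).
From hbssbhbssbbb, 2 further steps: hbssbhbssbbb → hbssbhbssbhbssbbb → (answer).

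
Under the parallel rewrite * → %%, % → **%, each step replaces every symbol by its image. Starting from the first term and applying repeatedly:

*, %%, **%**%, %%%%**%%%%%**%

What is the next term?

φ(%%%%**%%%%%**%) expands symbol-by-symbol to **% **% **% **% %% %% **% **% **% **% **% %% %% **%; joining the 14 pieces gives the next term.

**%**%**%**%%%%%**%**%**%**%**%%%%%**%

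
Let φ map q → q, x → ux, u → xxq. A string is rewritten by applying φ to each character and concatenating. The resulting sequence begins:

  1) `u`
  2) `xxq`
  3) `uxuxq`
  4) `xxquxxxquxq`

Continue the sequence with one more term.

Apply φ to xxquxxxquxq symbol by symbol: x→ux, x→ux, q→q, u→xxq, x→ux, x→ux, x→ux, q→q, u→xxq, x→ux, q→q; joined: ux ux q xxq ux ux ux q xxq ux q.

uxuxqxxquxuxuxqxxquxq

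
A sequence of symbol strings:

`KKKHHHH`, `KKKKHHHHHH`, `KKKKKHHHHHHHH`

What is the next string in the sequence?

KKKKKKHHHHHHHHHH

The n-th term is n+1 K's then 2n H's, where the shown terms are n = 2, 3, 4.
At n = 5 the blocks have lengths 6, 10.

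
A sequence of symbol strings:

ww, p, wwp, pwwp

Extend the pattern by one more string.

wwppwwp

This is a Fibonacci-style word recurrence s(k) = s(k−2)·s(k−1): e.g. ww·p = wwp.
So term 5 is wwp·pwwp.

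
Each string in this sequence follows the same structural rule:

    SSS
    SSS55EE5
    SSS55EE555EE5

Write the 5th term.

The strings grow by a fixed suffix 55EE5 each time.
From SSS55EE555EE5, 2 further steps: SSS55EE555EE5 → SSS55EE555EE555EE5 → (answer).

SSS55EE555EE555EE555EE5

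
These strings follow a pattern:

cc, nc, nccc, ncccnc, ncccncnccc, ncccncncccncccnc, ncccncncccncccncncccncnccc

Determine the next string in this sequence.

ncccncncccncccncncccncncccncccncncccncccnc

Each term (from the third on) is the previous term followed by the one before it: term 3 = nc·cc = nccc.
So term 8 is ncccncncccncccncncccncnccc·ncccncncccncccnc.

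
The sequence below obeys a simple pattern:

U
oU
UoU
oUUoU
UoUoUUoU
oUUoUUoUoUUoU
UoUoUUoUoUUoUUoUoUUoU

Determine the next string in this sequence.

oUUoUUoUoUUoUUoUoUUoUoUUoUUoUoUUoU

From term 3 onward, concatenate the second-to-last term with the last: U·oU = UoU, oU·UoU = oUUoU, …
So term 8 is oUUoUUoUoUUoU·UoUoUUoUoUUoUUoUoUUoU.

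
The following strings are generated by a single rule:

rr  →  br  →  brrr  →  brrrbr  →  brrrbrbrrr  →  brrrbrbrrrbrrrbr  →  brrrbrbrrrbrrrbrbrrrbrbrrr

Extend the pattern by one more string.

This is a Fibonacci-style word recurrence s(k) = s(k−1)·s(k−2): e.g. br·rr = brrr.
The next term joins brrrbrbrrrbrrrbrbrrrbrbrrr and brrrbrbrrrbrrrbr.

brrrbrbrrrbrrrbrbrrrbrbrrrbrrrbrbrrrbrrrbr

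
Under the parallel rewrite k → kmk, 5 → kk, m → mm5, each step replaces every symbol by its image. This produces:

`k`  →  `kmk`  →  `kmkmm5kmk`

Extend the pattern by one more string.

Expanding kmkmm5kmk: k→kmk, m→mm5, k→kmk, m→mm5, m→mm5, 5→kk, k→kmk, m→mm5, k→kmk. Concatenated: kmk mm5 kmk mm5 mm5 kk kmk mm5 kmk.

kmkmm5kmkmm5mm5kkkmkmm5kmk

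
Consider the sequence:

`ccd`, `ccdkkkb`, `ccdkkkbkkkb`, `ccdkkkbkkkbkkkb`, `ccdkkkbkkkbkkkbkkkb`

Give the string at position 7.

ccdkkkbkkkbkkkbkkkbkkkbkkkb

Each term is the previous one with kkkb appended.
From ccdkkkbkkkbkkkbkkkb, 2 further steps: ccdkkkbkkkbkkkbkkkb → ccdkkkbkkkbkkkbkkkbkkkb → (answer).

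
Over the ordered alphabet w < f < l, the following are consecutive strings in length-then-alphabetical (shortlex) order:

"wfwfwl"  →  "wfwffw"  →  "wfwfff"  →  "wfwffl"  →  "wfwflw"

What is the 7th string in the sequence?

wfwfll

Continuing the enumeration 2 steps past wfwflw: wfwflw → wfwflf → (answer).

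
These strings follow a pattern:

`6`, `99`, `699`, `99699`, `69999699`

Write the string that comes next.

9969969999699

Each term (from the third on) is the two preceding terms concatenated in order: term 3 = 6·99 = 699.
So term 6 is 99699·69999699.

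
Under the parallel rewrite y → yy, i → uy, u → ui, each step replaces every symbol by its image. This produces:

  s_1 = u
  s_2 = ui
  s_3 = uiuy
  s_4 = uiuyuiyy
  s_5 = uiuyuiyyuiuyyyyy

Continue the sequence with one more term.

Applying the rule to each of the 16 symbols of uiuyuiyyuiuyyyyy gives the pieces ui uy ui yy ui uy yy yy ui uy ui yy yy yy yy yy, which concatenate to the answer.

uiuyuiyyuiuyyyyyuiuyuiyyyyyyyyyy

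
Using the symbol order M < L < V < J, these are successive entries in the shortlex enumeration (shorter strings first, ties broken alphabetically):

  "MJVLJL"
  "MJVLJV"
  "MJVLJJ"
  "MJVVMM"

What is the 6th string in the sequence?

Continuing the enumeration 2 steps past MJVVMM: MJVVMM → MJVVML → (answer).

MJVVMV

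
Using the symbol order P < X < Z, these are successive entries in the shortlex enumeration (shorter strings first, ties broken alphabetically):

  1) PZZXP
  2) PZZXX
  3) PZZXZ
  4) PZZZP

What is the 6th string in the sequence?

Stepping forward 2 times from PZZZP: PZZZP → PZZZX, then the target.

PZZZZ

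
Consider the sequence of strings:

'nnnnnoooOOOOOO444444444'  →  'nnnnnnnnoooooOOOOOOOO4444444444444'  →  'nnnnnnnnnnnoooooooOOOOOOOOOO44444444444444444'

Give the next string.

Term n consists of 3n-1 n's, followed by 2n-1 o's, followed by 2n+2 O's, followed by 4n+1 4's, where the shown terms are n = 2, 3, 4.
Setting n = 5 gives 14, 9, 12, 21 characters in each block.

nnnnnnnnnnnnnnoooooooooOOOOOOOOOOOO444444444444444444444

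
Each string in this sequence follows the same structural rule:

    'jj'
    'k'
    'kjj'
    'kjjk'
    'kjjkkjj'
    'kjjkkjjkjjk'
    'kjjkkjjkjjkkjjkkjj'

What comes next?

Each term (from the third on) is the previous term followed by the one before it: term 3 = k·jj = kjj.
So term 8 is kjjkkjjkjjkkjjkkjj·kjjkkjjkjjk.

kjjkkjjkjjkkjjkkjjkjjkkjjkjjk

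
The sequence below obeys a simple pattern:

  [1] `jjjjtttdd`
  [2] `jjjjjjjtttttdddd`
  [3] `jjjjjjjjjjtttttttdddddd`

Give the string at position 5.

Reading off run lengths: j runs 4, 7, 10; t runs 3, 5, 7; d runs 2, 4, 6 — each is linear in n (n = 1, 2, …).
Setting n = 5 gives 16, 11, 10 characters in each block.

jjjjjjjjjjjjjjjjtttttttttttdddddddddd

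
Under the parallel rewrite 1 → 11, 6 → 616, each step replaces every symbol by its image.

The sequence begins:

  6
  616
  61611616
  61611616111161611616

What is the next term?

Rewriting the 20 symbols of 61611616111161611616 one by one yields 616 11 616 11 11 616 11 616 11 11 11 11 616 11 616 11 11 616 11 616; concatenated:

616116161111616116161111111161611616111161611616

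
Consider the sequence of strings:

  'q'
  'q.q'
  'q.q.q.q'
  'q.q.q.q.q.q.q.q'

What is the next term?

Each string is two copies of the previous one joined by '.'.
So the next term is two copies of q.q.q.q.q.q.q.q with '.' between the halves.

q.q.q.q.q.q.q.q.q.q.q.q.q.q.q.q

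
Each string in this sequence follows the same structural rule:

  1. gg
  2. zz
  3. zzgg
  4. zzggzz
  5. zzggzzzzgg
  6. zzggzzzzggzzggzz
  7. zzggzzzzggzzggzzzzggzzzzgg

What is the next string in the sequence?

From term 3 onward, concatenate the last term with the second-to-last: zz·gg = zzgg, zzgg·zz = zzggzz, …
Continuing: zzggzzzzggzzggzzzzggzzzzgg · zzggzzzzggzzggzz gives term 8.

zzggzzzzggzzggzzzzggzzzzggzzggzzzzggzzggzz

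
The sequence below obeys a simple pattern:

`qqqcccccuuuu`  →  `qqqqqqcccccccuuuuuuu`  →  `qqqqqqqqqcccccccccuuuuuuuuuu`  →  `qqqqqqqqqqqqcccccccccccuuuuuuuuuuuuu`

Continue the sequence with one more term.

Term n consists of 3n q's, followed by 2n+3 c's, followed by 3n+1 u's (n = 1, 2, …).
Setting n = 5 gives 15, 13, 16 characters in each block.

qqqqqqqqqqqqqqqcccccccccccccuuuuuuuuuuuuuuuu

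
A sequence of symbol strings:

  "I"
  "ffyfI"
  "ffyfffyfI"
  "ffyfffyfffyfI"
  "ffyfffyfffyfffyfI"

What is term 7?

ffyfffyfffyfffyfffyfffyfI

Every step adds ffyf at the front: s(k+1) = ffyf·s(k).
From ffyfffyfffyfffyfI, 2 further steps: ffyfffyfffyfffyfI → ffyfffyfffyfffyfffyfI → (answer).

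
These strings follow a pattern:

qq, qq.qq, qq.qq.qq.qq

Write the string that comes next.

Each string is two copies of the previous one joined by '.'.
Doubling qq.qq.qq.qq with '.' between the halves:

qq.qq.qq.qq.qq.qq.qq.qq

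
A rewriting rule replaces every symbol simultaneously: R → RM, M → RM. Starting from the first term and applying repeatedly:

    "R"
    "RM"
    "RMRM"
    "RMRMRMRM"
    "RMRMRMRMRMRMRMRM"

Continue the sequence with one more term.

φ(RMRMRMRMRMRMRMRM) expands symbol-by-symbol to RM RM RM RM RM RM RM RM RM RM RM RM RM RM RM RM; joining the 16 pieces gives the next term.

RMRMRMRMRMRMRMRMRMRMRMRMRMRMRMRM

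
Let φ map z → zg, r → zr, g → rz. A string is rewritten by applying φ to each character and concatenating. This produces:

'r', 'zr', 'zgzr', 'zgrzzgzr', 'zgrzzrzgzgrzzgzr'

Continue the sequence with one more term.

φ(zgrzzrzgzgrzzgzr) expands symbol-by-symbol to zg rz zr zg zg zr zg rz zg rz zr zg zg rz zg zr; joining the 16 pieces gives the next term.

zgrzzrzgzgzrzgrzzgrzzrzgzgrzzgzr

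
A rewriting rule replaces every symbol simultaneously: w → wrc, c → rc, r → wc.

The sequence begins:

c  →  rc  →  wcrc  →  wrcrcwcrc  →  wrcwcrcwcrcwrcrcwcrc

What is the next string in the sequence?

Applying the rule to each of the 20 symbols of wrcwcrcwcrcwrcrcwcrc gives the pieces wrc wc rc wrc rc wc rc wrc rc wc rc wrc wc rc wc rc wrc rc wc rc, which concatenate to the answer.

wrcwcrcwrcrcwcrcwrcrcwcrcwrcwcrcwcrcwrcrcwcrc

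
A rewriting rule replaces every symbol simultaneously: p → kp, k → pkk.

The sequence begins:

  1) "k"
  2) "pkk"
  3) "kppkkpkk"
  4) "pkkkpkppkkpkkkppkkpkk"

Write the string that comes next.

Rewriting the 21 symbols of pkkkpkppkkpkkkppkkpkk one by one yields kp pkk pkk pkk kp pkk kp kp pkk pkk kp pkk pkk pkk kp kp pkk pkk kp pkk pkk; concatenated:

kppkkpkkpkkkppkkkpkppkkpkkkppkkpkkpkkkpkppkkpkkkppkkpkk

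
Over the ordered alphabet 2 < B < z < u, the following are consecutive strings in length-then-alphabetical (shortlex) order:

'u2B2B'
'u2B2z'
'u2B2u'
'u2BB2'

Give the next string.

u2BBB

Treat u2BB2 as a base-4 numeral over the given alphabet and add one, carrying through any trailing u's.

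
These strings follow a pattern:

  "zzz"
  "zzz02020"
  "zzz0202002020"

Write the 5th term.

Every step adds 02020 to the end: s(k+1) = s(k)·02020.
From zzz0202002020, 2 further steps: zzz0202002020 → zzz020200202002020 → (answer).

zzz02020020200202002020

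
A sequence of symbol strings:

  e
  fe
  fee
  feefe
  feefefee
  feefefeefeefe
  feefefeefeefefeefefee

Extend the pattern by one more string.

Each term (from the third on) is the previous term followed by the one before it: term 3 = fe·e = fee.
Continuing: feefefeefeefefeefefee · feefefeefeefe gives term 8.

feefefeefeefefeefefeefeefefeefeefe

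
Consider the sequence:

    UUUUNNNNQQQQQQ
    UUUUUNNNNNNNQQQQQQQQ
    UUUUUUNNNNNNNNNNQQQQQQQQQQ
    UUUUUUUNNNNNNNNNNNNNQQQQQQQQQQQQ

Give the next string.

Reading off run lengths: U runs 4, 5, 6, 7; N runs 4, 7, 10, 13; Q runs 6, 8, 10, 12 — each is linear in n, where the shown terms are n = 2, 3, 4, 5.
Setting n = 6 gives 8, 16, 14 characters in each block.

UUUUUUUUNNNNNNNNNNNNNNNNQQQQQQQQQQQQQQ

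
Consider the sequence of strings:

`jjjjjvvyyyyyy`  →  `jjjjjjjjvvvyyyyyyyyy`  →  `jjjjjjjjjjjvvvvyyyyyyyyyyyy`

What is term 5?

jjjjjjjjjjjjjjjjjvvvvvvyyyyyyyyyyyyyyyyyy

The n-th term is 3n+2 j's then n+1 v's then 3n+3 y's (n = 1, 2, …).
For term 5, n = 5, so the run lengths are 17, 6, 18.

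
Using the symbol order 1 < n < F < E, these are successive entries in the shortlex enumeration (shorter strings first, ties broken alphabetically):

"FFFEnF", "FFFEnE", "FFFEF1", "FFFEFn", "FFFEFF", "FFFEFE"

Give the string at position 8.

Continuing the enumeration 2 steps past FFFEFE: FFFEFE → FFFEE1 → (answer).

FFFEEn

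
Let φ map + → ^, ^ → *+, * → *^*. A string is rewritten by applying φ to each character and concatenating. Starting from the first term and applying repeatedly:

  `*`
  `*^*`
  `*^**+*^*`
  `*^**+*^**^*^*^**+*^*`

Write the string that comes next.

*^**+*^**^*^*^**+*^**^**+*^**+*^**+*^**^*^*^**+*^*

Applying the rule to each of the 20 symbols of *^**+*^**^*^*^**+*^* gives the pieces *^* *+ *^* *^* ^ *^* *+ *^* *^* *+ *^* *+ *^* *+ *^* *^* ^ *^* *+ *^*, which concatenate to the answer.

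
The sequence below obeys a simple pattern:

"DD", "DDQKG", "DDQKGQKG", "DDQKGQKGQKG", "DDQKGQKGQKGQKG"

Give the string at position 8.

DDQKGQKGQKGQKGQKGQKGQKG

Each term is the previous one with QKG appended.
From DDQKGQKGQKGQKG, 3 further steps: DDQKGQKGQKGQKG → DDQKGQKGQKGQKGQKG → DDQKGQKGQKGQKGQKGQKG → (answer).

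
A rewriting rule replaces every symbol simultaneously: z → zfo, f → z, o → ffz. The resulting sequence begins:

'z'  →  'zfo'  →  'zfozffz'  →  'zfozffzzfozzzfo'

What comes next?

Rewriting the 15 symbols of zfozffzzfozzzfo one by one yields zfo z ffz zfo z z zfo zfo z ffz zfo zfo zfo z ffz; concatenated:

zfozffzzfozzzfozfozffzzfozfozfozffz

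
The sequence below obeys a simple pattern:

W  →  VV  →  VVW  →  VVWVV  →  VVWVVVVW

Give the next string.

From term 3 onward, concatenate the last term with the second-to-last: VV·W = VVW, VVW·VV = VVWVV, …
Continuing: VVWVVVVW · VVWVV gives term 6.

VVWVVVVWVVWVV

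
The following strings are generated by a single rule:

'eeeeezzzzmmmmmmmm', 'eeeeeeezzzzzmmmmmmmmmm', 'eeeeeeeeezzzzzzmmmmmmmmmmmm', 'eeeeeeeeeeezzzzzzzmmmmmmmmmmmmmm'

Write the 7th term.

eeeeeeeeeeeeeeeeezzzzzzzzzzmmmmmmmmmmmmmmmmmmmm

The n-th term is 2n-1 e's then n+1 z's then 2n+2 m's, where the shown terms are n = 3, 4, 5, 6.
At n = 9 the blocks have lengths 17, 10, 20.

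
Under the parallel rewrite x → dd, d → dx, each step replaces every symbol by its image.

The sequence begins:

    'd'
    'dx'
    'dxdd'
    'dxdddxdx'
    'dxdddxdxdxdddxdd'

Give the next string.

Rewriting the 16 symbols of dxdddxdxdxdddxdd one by one yields dx dd dx dx dx dd dx dd dx dd dx dx dx dd dx dx; concatenated:

dxdddxdxdxdddxdddxdddxdxdxdddxdx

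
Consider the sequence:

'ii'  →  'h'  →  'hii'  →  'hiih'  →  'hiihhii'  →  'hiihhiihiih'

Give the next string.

This is a Fibonacci-style word recurrence s(k) = s(k−1)·s(k−2): e.g. h·ii = hii.
So term 7 is hiihhiihiih·hiihhii.

hiihhiihiihhiihhii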